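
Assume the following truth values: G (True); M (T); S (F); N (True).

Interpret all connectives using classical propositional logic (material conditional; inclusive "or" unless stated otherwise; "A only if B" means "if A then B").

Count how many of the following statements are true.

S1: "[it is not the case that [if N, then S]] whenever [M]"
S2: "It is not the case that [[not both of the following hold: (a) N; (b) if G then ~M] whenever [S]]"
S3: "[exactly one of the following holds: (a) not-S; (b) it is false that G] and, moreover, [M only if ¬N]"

1

S1: This is M -> not (N -> S).

N -> S = True -> False = False
not (N -> S) = not False = True
M -> not (N -> S) = True -> True = True
So S1 is true.

S2: Formalization: not (S -> (N nand (G -> not M)))

not M = not True = False
G -> not M = True -> False = False
N nand (G -> not M) = True nand False = True
S -> (N nand (G -> not M)) = False -> True = True
not (S -> (N nand (G -> not M))) = not True = False
Thus S2 is false.

S3: This is (not S xor not G) and (M -> not N).

not S = not False = True
not G = not True = False
not S xor not G = True xor False = True
not N = not True = False
M -> not N = True -> False = False
(not S xor not G) and (M -> not N) = True and False = False
Thus S3 is false.

True statements: 1 (S1).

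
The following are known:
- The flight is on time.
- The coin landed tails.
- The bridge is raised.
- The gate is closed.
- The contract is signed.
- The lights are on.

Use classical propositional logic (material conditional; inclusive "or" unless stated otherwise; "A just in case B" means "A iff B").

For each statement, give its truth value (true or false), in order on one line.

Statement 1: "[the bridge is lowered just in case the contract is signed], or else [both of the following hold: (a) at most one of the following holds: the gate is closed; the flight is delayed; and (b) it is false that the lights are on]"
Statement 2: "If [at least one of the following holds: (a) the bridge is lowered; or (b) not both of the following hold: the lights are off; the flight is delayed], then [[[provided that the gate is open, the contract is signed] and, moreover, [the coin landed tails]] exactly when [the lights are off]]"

Let R = "the bridge is raised" (T), U = "the contract is signed" (T), S = "the gate is open" (F), P = "the flight is delayed" (F), V = "the lights are on" (T), Q = "the coin landed heads" (F).

Statement 1: In symbols: (~R <-> U) | ((~S nand P) & ~V)

~R = ~T = F
~R <-> U = F <-> T = F
~S = ~F = T
~S nand P = T nand F = T
~V = ~T = F
(~S nand P) & ~V = T & F = F
(~R <-> U) | ((~S nand P) & ~V) = F | F = F
So Statement 1 is false.

Statement 2: This is (~R | (~V nand P)) -> (((S -> U) & ~Q) <-> ~V).

~R = ~T = F
~V = ~T = F
~V nand P = F nand F = T
~R | (~V nand P) = F | T = T
S -> U = F -> T = T
~Q = ~F = T
(S -> U) & ~Q = T & T = T
~V = ~T = F
((S -> U) & ~Q) <-> ~V = T <-> F = F
(~R | (~V nand P)) -> (((S -> U) & ~Q) <-> ~V) = T -> F = F
Hence Statement 2 is false.

Statement 1 F / Statement 2 F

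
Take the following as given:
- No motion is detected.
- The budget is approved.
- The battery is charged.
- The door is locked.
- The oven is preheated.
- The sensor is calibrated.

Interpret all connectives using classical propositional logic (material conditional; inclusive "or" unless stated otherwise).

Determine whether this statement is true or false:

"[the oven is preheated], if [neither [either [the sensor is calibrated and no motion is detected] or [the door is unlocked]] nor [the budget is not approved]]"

Let V = "the sensor is calibrated" (T), P = "motion is detected" (F), S = "the door is locked" (T), Q = "the budget is approved" (T), U = "the oven is preheated" (T).
This is (((V & ~P) | ~S) nor ~Q) -> U.

~P = ~F = T
V & ~P = T & T = T
~S = ~T = F
(V & ~P) | ~S = T | F = T
~Q = ~T = F
((V & ~P) | ~S) nor ~Q = T nor F = F
(((V & ~P) | ~S) nor ~Q) -> U = F -> T = T

true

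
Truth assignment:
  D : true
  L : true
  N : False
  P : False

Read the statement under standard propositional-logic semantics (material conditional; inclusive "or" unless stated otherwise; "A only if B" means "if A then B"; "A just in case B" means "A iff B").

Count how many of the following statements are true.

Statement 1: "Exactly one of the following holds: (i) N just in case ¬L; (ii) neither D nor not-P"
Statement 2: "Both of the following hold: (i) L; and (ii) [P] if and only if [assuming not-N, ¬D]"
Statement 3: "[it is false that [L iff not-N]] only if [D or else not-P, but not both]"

Statement 1: In symbols: (N iff not L) xor (D nor not P)

not L = not True = False
N iff not L = False iff False = True
not P = not False = True
D nor not P = True nor True = False
(N iff not L) xor (D nor not P) = True xor False = True
So Statement 1 is true.

Statement 2: Formalization: L and (P iff (not N -> not D))

not N = not False = True
not D = not True = False
not N -> not D = True -> False = False
P iff (not N -> not D) = False iff False = True
L and (P iff (not N -> not D)) = True and True = True
Hence Statement 2 is true.

Statement 3: Formalization: not (L iff not N) -> (D xor not P)

not N = not False = True
L iff not N = True iff True = True
not (L iff not N) = not True = False
not P = not False = True
D xor not P = True xor True = False
not (L iff not N) -> (D xor not P) = False -> False = True
So Statement 3 is true.

Count: 3.

3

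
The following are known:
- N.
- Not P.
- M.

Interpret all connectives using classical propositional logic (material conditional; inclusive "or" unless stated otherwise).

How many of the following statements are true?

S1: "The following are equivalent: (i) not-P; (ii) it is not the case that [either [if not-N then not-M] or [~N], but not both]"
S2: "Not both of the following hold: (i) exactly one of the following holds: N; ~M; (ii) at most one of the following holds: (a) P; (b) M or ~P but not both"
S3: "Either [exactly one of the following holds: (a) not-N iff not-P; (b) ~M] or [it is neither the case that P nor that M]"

0

S1: This is ¬P ↔ ¬((¬N → ¬M) ⊕ ¬N).

¬P = ¬F = T
¬N = ¬T = F
¬M = ¬T = F
¬N → ¬M = F → F = T
¬N = ¬T = F
(¬N → ¬M) ⊕ ¬N = T ⊕ F = T
¬((¬N → ¬M) ⊕ ¬N) = ¬T = F
¬P ↔ ¬((¬N → ¬M) ⊕ ¬N) = T ↔ F = F
So S1 is false.

S2: This is (N ⊕ ¬M) ↑ (P ↑ (M ⊕ ¬P)).

¬M = ¬T = F
N ⊕ ¬M = T ⊕ F = T
¬P = ¬F = T
M ⊕ ¬P = T ⊕ T = F
P ↑ (M ⊕ ¬P) = F ↑ F = T
(N ⊕ ¬M) ↑ (P ↑ (M ⊕ ¬P)) = T ↑ T = F
Hence S2 is false.

S3: Formalization: ((¬N ↔ ¬P) ⊕ ¬M) ∨ (P ↓ M)

¬N = ¬T = F
¬P = ¬F = T
¬N ↔ ¬P = F ↔ T = F
¬M = ¬T = F
(¬N ↔ ¬P) ⊕ ¬M = F ⊕ F = F
P ↓ M = F ↓ T = F
((¬N ↔ ¬P) ⊕ ¬M) ∨ (P ↓ M) = F ∨ F = F
Hence S3 is false.

Count: 0.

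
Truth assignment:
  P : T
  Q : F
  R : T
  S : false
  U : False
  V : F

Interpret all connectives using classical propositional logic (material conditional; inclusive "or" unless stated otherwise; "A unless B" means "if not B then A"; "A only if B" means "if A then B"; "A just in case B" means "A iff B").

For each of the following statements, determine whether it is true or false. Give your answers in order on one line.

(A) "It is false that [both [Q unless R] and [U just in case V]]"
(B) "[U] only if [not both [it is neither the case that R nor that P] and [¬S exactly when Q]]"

(A): Parsed as ¬((Q ∨ R) ∧ (U ↔ V))

Q ∨ R = F ∨ T = T
U ↔ V = F ↔ F = T
(Q ∨ R) ∧ (U ↔ V) = T ∧ T = T
¬((Q ∨ R) ∧ (U ↔ V)) = ¬T = F
Thus (A) is false.

(B): Parsed as U → ((R ↓ P) ↑ (¬S ↔ Q))

R ↓ P = T ↓ T = F
¬S = ¬F = T
¬S ↔ Q = T ↔ F = F
(R ↓ P) ↑ (¬S ↔ Q) = F ↑ F = T
U → ((R ↓ P) ↑ (¬S ↔ Q)) = F → T = T
So (B) is true.

(A) F; (B) T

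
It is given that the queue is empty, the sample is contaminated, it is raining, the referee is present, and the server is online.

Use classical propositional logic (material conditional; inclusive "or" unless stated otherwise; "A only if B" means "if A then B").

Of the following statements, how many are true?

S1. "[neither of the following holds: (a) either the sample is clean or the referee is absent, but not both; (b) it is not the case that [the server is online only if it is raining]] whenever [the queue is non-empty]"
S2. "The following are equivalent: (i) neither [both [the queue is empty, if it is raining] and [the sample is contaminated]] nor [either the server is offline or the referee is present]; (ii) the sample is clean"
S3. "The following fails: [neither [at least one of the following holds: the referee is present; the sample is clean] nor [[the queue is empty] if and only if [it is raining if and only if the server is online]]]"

3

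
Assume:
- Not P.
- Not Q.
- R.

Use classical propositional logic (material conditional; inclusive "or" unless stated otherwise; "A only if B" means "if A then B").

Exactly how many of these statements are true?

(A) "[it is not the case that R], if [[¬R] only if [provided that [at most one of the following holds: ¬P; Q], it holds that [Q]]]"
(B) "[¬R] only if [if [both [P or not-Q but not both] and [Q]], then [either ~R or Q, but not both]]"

(A): This is (not R -> ((not P nand Q) -> Q)) -> not R.

not R = not True = False
not P = not False = True
not P nand Q = True nand False = True
(not P nand Q) -> Q = True -> False = False
not R -> ((not P nand Q) -> Q) = False -> False = True
not R = not True = False
(not R -> ((not P nand Q) -> Q)) -> not R = True -> False = False
Hence (A) is false.

(B): Formalization: not R -> (((P xor not Q) and Q) -> (not R xor Q))

not R = not True = False
not Q = not False = True
P xor not Q = False xor True = True
(P xor not Q) and Q = True and False = False
not R = not True = False
not R xor Q = False xor False = False
((P xor not Q) and Q) -> (not R xor Q) = False -> False = True
not R -> (((P xor not Q) and Q) -> (not R xor Q)) = False -> True = True
Thus (B) is true.

True statements: 1 ((B)).

1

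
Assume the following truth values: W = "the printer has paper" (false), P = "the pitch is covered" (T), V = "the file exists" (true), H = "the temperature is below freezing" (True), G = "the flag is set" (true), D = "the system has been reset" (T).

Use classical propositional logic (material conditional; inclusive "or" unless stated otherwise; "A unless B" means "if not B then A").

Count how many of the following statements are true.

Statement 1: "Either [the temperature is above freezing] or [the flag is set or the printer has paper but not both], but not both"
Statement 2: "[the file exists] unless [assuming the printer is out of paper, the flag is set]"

2

Statement 1: This is ~H xor (G xor W).

~H = ~T = F
G xor W = T xor F = T
~H xor (G xor W) = F xor T = T
Hence Statement 1 is true.

Statement 2: Parsed as V | (~W -> G)

~W = ~F = T
~W -> G = T -> T = T
V | (~W -> G) = T | T = T
So Statement 2 is true.

True statements: 2.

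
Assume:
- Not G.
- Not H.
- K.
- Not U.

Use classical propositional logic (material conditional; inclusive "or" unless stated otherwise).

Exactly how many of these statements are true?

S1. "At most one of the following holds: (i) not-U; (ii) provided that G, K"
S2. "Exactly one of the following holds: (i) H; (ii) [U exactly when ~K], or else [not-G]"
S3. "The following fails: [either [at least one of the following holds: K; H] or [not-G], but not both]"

S1: This is not U nand (G -> K).

not U = not False = True
G -> K = False -> True = True
not U nand (G -> K) = True nand True = False
So S1 is false.

S2: In symbols: H xor ((U iff not K) or not G)

not K = not True = False
U iff not K = False iff False = True
not G = not False = True
(U iff not K) or not G = True or True = True
H xor ((U iff not K) or not G) = False xor True = True
Thus S2 is true.

S3: Parsed as not ((K or H) xor not G)

K or H = True or False = True
not G = not False = True
(K or H) xor not G = True xor True = False
not ((K or H) xor not G) = not False = True
So S3 is true.

Count: 2.

2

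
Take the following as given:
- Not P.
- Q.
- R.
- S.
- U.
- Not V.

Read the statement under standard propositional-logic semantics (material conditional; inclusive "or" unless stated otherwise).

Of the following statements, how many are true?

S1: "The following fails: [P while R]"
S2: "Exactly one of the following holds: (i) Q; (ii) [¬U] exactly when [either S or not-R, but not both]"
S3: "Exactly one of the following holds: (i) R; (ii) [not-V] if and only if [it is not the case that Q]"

3

S1: Formalization: ~(P & R)

P & R = F & T = F
~(P & R) = ~F = T
So S1 is true.

S2: This is Q xor (~U <-> (S xor ~R)).

~U = ~T = F
~R = ~T = F
S xor ~R = T xor F = T
~U <-> (S xor ~R) = F <-> T = F
Q xor (~U <-> (S xor ~R)) = T xor F = T
Hence S2 is true.

S3: Formalization: R xor (~V <-> ~Q)

~V = ~F = T
~Q = ~T = F
~V <-> ~Q = T <-> F = F
R xor (~V <-> ~Q) = T xor F = T
So S3 is true.

True statements: 3 (S1, S2, S3).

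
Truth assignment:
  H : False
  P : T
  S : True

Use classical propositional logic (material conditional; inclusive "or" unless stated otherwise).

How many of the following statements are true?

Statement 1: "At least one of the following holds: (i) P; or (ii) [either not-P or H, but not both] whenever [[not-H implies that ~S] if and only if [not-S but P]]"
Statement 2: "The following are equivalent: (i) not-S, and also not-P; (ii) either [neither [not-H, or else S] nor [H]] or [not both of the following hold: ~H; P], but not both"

2

Statement 1: Formalization: P ∨ (((¬H → ¬S) ↔ (¬S ∧ P)) → (¬P ⊕ H))

¬H = ¬F = T
¬S = ¬T = F
¬H → ¬S = T → F = F
¬S = ¬T = F
¬S ∧ P = F ∧ T = F
(¬H → ¬S) ↔ (¬S ∧ P) = F ↔ F = T
¬P = ¬T = F
¬P ⊕ H = F ⊕ F = F
((¬H → ¬S) ↔ (¬S ∧ P)) → (¬P ⊕ H) = T → F = F
P ∨ (((¬H → ¬S) ↔ (¬S ∧ P)) → (¬P ⊕ H)) = T ∨ F = T
So Statement 1 is true.

Statement 2: Parsed as (¬S ∧ ¬P) ↔ (((¬H ∨ S) ↓ H) ⊕ (¬H ↑ P))

¬S = ¬T = F
¬P = ¬T = F
¬S ∧ ¬P = F ∧ F = F
¬H = ¬F = T
¬H ∨ S = T ∨ T = T
(¬H ∨ S) ↓ H = T ↓ F = F
¬H = ¬F = T
¬H ↑ P = T ↑ T = F
((¬H ∨ S) ↓ H) ⊕ (¬H ↑ P) = F ⊕ F = F
(¬S ∧ ¬P) ↔ (((¬H ∨ S) ↓ H) ⊕ (¬H ↑ P)) = F ↔ F = T
Thus Statement 2 is true.

Count: 2.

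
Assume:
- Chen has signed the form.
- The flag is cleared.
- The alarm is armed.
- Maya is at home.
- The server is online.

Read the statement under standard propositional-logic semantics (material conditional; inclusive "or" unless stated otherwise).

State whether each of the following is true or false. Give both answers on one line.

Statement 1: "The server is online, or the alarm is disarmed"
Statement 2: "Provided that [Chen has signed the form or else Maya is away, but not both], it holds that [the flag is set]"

Statement 1 true; Statement 2 false

Let U = "the server is online" (True), R = "the alarm is armed" (True), P = "Chen has signed the form" (True), S = "Maya is at home" (True), Q = "the flag is set" (False).

Statement 1: Parsed as U or not R

not R = not True = False
U or not R = True or False = True
Hence Statement 1 is true.

Statement 2: Formalization: (P xor not S) -> Q

not S = not True = False
P xor not S = True xor False = True
(P xor not S) -> Q = True -> False = False
So Statement 2 is false.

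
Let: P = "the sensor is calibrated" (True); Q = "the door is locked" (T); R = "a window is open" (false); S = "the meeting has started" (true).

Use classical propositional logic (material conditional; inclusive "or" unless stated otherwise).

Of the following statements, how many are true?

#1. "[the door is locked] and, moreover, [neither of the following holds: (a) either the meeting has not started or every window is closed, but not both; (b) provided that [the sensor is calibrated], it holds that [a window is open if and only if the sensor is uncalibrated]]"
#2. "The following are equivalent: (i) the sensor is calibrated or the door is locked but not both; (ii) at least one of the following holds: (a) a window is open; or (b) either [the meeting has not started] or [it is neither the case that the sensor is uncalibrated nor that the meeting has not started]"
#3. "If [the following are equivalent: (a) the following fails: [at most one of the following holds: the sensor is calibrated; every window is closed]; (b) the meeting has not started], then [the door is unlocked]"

1

#1: This is Q ∧ ((¬S ⊕ ¬R) ↓ (P → (R ↔ ¬P))).

¬S = ¬T = F
¬R = ¬F = T
¬S ⊕ ¬R = F ⊕ T = T
¬P = ¬T = F
R ↔ ¬P = F ↔ F = T
P → (R ↔ ¬P) = T → T = T
(¬S ⊕ ¬R) ↓ (P → (R ↔ ¬P)) = T ↓ T = F
Q ∧ ((¬S ⊕ ¬R) ↓ (P → (R ↔ ¬P))) = T ∧ F = F
Thus #1 is false.

#2: Parsed as (P ⊕ Q) ↔ (R ∨ (¬S ∨ (¬P ↓ ¬S)))

P ⊕ Q = T ⊕ T = F
¬S = ¬T = F
¬P = ¬T = F
¬S = ¬T = F
¬P ↓ ¬S = F ↓ F = T
¬S ∨ (¬P ↓ ¬S) = F ∨ T = T
R ∨ (¬S ∨ (¬P ↓ ¬S)) = F ∨ T = T
(P ⊕ Q) ↔ (R ∨ (¬S ∨ (¬P ↓ ¬S))) = F ↔ T = F
Hence #2 is false.

#3: Formalization: (¬(P ↑ ¬R) ↔ ¬S) → ¬Q

¬R = ¬F = T
P ↑ ¬R = T ↑ T = F
¬(P ↑ ¬R) = ¬F = T
¬S = ¬T = F
¬(P ↑ ¬R) ↔ ¬S = T ↔ F = F
¬Q = ¬T = F
(¬(P ↑ ¬R) ↔ ¬S) → ¬Q = F → F = T
So #3 is true.

Count: 1.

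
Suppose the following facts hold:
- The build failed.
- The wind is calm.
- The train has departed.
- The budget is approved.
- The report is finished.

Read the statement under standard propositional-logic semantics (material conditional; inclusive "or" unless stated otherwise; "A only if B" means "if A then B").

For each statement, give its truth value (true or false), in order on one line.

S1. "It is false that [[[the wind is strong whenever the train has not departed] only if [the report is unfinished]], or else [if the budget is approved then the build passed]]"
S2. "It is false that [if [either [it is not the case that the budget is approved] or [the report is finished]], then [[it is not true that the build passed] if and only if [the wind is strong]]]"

Let P = "the train has departed" (T), N = "the wind is strong" (F), V = "the report is finished" (T), U = "the budget is approved" (T), S = "the build passed" (F).

S1: Formalization: ~(((~P -> N) -> ~V) | (U -> S))

~P = ~T = F
~P -> N = F -> F = T
~V = ~T = F
(~P -> N) -> ~V = T -> F = F
U -> S = T -> F = F
((~P -> N) -> ~V) | (U -> S) = F | F = F
~(((~P -> N) -> ~V) | (U -> S)) = ~F = T
Thus S1 is true.

S2: Formalization: ~((~U | V) -> (~S <-> N))

~U = ~T = F
~U | V = F | T = T
~S = ~F = T
~S <-> N = T <-> F = F
(~U | V) -> (~S <-> N) = T -> F = F
~((~U | V) -> (~S <-> N)) = ~F = T
So S2 is true.

S1 True; S2 True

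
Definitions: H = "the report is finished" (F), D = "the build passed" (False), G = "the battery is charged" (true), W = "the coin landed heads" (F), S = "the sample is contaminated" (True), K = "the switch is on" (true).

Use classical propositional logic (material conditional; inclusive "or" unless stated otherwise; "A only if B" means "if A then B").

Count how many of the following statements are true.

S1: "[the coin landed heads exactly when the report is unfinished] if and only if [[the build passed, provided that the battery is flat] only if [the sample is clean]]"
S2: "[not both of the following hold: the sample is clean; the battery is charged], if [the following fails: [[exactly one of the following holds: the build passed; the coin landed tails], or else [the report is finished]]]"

2

S1: In symbols: (W iff not H) iff ((not G -> D) -> not S)

not H = not False = True
W iff not H = False iff True = False
not G = not True = False
not G -> D = False -> False = True
not S = not True = False
(not G -> D) -> not S = True -> False = False
(W iff not H) iff ((not G -> D) -> not S) = False iff False = True
Hence S1 is true.

S2: Parsed as not ((D xor not W) or H) -> (not S nand G)

not W = not False = True
D xor not W = False xor True = True
(D xor not W) or H = True or False = True
not ((D xor not W) or H) = not True = False
not S = not True = False
not S nand G = False nand True = True
not ((D xor not W) or H) -> (not S nand G) = False -> True = True
Hence S2 is true.

Count: 2.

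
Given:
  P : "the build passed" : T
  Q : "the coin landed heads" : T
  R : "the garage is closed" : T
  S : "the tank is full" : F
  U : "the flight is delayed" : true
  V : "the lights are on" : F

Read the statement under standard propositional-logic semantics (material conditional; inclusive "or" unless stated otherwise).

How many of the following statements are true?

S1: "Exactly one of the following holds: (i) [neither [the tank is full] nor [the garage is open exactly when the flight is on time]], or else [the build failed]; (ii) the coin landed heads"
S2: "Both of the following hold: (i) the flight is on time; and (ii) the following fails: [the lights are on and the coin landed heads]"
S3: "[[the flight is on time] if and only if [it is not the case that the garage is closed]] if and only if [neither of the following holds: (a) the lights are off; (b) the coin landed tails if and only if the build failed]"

1

S1: Formalization: ((S nor (not R iff not U)) or not P) xor Q

not R = not True = False
not U = not True = False
not R iff not U = False iff False = True
S nor (not R iff not U) = False nor True = False
not P = not True = False
(S nor (not R iff not U)) or not P = False or False = False
((S nor (not R iff not U)) or not P) xor Q = False xor True = True
Hence S1 is true.

S2: Formalization: not U and not (V and Q)

not U = not True = False
V and Q = False and True = False
not (V and Q) = not False = True
not U and not (V and Q) = False and True = False
Hence S2 is false.

S3: Parsed as (not U iff not R) iff (not V nor (not Q iff not P))

not U = not True = False
not R = not True = False
not U iff not R = False iff False = True
not V = not False = True
not Q = not True = False
not P = not True = False
not Q iff not P = False iff False = True
not V nor (not Q iff not P) = True nor True = False
(not U iff not R) iff (not V nor (not Q iff not P)) = True iff False = False
Hence S3 is false.

True statements: 1 (S1).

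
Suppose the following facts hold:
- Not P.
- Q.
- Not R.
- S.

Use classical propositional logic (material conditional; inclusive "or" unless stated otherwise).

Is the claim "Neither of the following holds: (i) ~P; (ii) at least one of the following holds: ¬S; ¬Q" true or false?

The statement is false.

Parsed as not P nor (not S or not Q)

not P = not False = True
not S = not True = False
not Q = not True = False
not S or not Q = False or False = False
not P nor (not S or not Q) = True nor False = False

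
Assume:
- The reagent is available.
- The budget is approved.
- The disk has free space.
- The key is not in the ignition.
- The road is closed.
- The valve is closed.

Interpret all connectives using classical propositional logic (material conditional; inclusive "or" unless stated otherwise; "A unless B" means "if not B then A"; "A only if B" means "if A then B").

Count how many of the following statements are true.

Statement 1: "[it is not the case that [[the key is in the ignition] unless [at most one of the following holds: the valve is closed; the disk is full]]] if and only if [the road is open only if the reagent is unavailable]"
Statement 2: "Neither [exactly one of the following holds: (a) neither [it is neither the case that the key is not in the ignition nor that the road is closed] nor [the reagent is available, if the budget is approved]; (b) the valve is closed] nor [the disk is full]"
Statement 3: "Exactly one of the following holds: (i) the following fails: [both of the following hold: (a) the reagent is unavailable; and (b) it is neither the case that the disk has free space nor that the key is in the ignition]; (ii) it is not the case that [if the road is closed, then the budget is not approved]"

Let S = "the key is in the ignition" (False), V = "the valve is open" (False), R = "the disk is full" (False), U = "the road is closed" (True), P = "the reagent is available" (True), Q = "the budget is approved" (True).

Statement 1: Formalization: not (S or (not V nand R)) iff (not U -> not P)

not V = not False = True
not V nand R = True nand False = True
S or (not V nand R) = False or True = True
not (S or (not V nand R)) = not True = False
not U = not True = False
not P = not True = False
not U -> not P = False -> False = True
not (S or (not V nand R)) iff (not U -> not P) = False iff True = False
Hence Statement 1 is false.

Statement 2: This is (((not S nor U) nor (Q -> P)) xor not V) nor R.

not S = not False = True
not S nor U = True nor True = False
Q -> P = True -> True = True
(not S nor U) nor (Q -> P) = False nor True = False
not V = not False = True
((not S nor U) nor (Q -> P)) xor not V = False xor True = True
(((not S nor U) nor (Q -> P)) xor not V) nor R = True nor False = False
Thus Statement 2 is false.

Statement 3: Parsed as not (not P and (not R nor S)) xor not (U -> not Q)

not P = not True = False
not R = not False = True
not R nor S = True nor False = False
not P and (not R nor S) = False and False = False
not (not P and (not R nor S)) = not False = True
not Q = not True = False
U -> not Q = True -> False = False
not (U -> not Q) = not False = True
not (not P and (not R nor S)) xor not (U -> not Q) = True xor True = False
So Statement 3 is false.

Count: 0.

0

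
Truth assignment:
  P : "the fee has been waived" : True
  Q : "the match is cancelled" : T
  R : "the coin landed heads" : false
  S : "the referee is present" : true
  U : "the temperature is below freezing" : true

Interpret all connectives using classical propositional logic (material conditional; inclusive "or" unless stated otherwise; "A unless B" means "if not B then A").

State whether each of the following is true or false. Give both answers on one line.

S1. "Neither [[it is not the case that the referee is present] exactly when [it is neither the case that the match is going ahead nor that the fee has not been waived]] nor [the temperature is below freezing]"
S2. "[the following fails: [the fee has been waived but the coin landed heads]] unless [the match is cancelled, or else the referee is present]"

S1 False, S2 True

S1: Parsed as (~S <-> (~Q nor ~P)) nor U

~S = ~T = F
~Q = ~T = F
~P = ~T = F
~Q nor ~P = F nor F = T
~S <-> (~Q nor ~P) = F <-> T = F
(~S <-> (~Q nor ~P)) nor U = F nor T = F
So S1 is false.

S2: Formalization: ~(P & R) | (Q | S)

P & R = T & F = F
~(P & R) = ~F = T
Q | S = T | T = T
~(P & R) | (Q | S) = T | T = T
Thus S2 is true.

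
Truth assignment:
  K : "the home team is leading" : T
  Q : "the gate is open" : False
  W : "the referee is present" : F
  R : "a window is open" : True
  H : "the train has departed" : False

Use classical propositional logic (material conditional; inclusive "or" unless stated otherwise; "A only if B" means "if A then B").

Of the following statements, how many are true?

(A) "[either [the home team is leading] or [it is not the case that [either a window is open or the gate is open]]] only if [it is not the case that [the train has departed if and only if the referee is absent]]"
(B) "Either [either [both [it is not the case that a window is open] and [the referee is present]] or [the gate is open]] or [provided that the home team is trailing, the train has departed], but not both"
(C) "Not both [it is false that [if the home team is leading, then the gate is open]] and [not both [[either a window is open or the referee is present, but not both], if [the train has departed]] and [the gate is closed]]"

(A): Parsed as (K ∨ ¬(R ∨ Q)) → ¬(H ↔ ¬W)

R ∨ Q = T ∨ F = T
¬(R ∨ Q) = ¬T = F
K ∨ ¬(R ∨ Q) = T ∨ F = T
¬W = ¬F = T
H ↔ ¬W = F ↔ T = F
¬(H ↔ ¬W) = ¬F = T
(K ∨ ¬(R ∨ Q)) → ¬(H ↔ ¬W) = T → T = T
Thus (A) is true.

(B): Formalization: ((¬R ∧ W) ∨ Q) ⊕ (¬K → H)

¬R = ¬T = F
¬R ∧ W = F ∧ F = F
(¬R ∧ W) ∨ Q = F ∨ F = F
¬K = ¬T = F
¬K → H = F → F = T
((¬R ∧ W) ∨ Q) ⊕ (¬K → H) = F ⊕ T = T
Thus (B) is true.

(C): This is ¬(K → Q) ↑ ((H → (R ⊕ W)) ↑ ¬Q).

K → Q = T → F = F
¬(K → Q) = ¬F = T
R ⊕ W = T ⊕ F = T
H → (R ⊕ W) = F → T = T
¬Q = ¬F = T
(H → (R ⊕ W)) ↑ ¬Q = T ↑ T = F
¬(K → Q) ↑ ((H → (R ⊕ W)) ↑ ¬Q) = T ↑ F = T
Hence (C) is true.

True statements: 3 ((A), (B), (C)).

3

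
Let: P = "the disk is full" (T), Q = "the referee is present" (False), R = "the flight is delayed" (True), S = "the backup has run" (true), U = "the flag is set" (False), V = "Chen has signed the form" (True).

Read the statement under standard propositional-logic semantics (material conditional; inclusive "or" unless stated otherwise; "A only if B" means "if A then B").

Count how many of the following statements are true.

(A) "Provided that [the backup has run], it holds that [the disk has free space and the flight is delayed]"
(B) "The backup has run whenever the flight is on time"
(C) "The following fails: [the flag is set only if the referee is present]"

(A): Formalization: S -> (~P & R)

~P = ~T = F
~P & R = F & T = F
S -> (~P & R) = T -> F = F
So (A) is false.

(B): In symbols: ~R -> S

~R = ~T = F
~R -> S = F -> T = T
So (B) is true.

(C): In symbols: ~(U -> Q)

U -> Q = F -> F = T
~(U -> Q) = ~T = F
Thus (C) is false.

True statements: 1 ((B)).

1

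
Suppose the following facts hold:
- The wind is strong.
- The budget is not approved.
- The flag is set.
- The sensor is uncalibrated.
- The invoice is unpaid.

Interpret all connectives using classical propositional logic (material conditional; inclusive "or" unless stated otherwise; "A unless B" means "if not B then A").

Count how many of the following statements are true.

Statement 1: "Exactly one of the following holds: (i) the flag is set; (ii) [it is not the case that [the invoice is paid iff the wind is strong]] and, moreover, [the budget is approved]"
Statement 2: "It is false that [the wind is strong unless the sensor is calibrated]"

Let R = "the flag is set" (T), U = "the invoice is paid" (F), P = "the wind is strong" (T), Q = "the budget is approved" (F), S = "the sensor is calibrated" (F).

Statement 1: In symbols: R xor (~(U <-> P) & Q)

U <-> P = F <-> T = F
~(U <-> P) = ~F = T
~(U <-> P) & Q = T & F = F
R xor (~(U <-> P) & Q) = T xor F = T
Thus Statement 1 is true.

Statement 2: This is ~(P | S).

P | S = T | F = T
~(P | S) = ~T = F
Thus Statement 2 is false.

1 of the 2 statements is true (Statement 1).

1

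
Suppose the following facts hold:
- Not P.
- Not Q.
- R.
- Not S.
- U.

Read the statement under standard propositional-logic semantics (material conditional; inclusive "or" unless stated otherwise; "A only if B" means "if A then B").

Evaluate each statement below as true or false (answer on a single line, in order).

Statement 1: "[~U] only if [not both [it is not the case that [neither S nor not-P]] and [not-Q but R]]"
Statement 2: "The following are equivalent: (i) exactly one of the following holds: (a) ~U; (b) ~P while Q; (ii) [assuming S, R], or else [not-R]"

Statement 1 true; Statement 2 false

Statement 1: In symbols: not U -> (not (S nor not P) nand (not Q and R))

not U = not True = False
not P = not False = True
S nor not P = False nor True = False
not (S nor not P) = not False = True
not Q = not False = True
not Q and R = True and True = True
not (S nor not P) nand (not Q and R) = True nand True = False
not U -> (not (S nor not P) nand (not Q and R)) = False -> False = True
Thus Statement 1 is true.

Statement 2: Formalization: (not U xor (not P and Q)) iff ((S -> R) or not R)

not U = not True = False
not P = not False = True
not P and Q = True and False = False
not U xor (not P and Q) = False xor False = False
S -> R = False -> True = True
not R = not True = False
(S -> R) or not R = True or False = True
(not U xor (not P and Q)) iff ((S -> R) or not R) = False iff True = False
Hence Statement 2 is false.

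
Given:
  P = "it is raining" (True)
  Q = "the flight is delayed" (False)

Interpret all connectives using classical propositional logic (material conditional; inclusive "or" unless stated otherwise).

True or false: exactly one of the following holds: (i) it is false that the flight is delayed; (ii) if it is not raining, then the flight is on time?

False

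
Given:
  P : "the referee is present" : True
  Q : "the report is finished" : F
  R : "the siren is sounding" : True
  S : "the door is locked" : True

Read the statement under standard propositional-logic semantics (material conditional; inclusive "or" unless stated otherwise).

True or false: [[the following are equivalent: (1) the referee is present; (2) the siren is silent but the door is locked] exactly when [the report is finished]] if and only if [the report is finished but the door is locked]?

Values: P=T, R=T, S=T, Q=F.
Formalization: ((P ↔ (¬R ∧ S)) ↔ Q) ↔ (Q ∧ S)

¬R = ¬T = F
¬R ∧ S = F ∧ T = F
P ↔ (¬R ∧ S) = T ↔ F = F
(P ↔ (¬R ∧ S)) ↔ Q = F ↔ F = T
Q ∧ S = F ∧ T = F
((P ↔ (¬R ∧ S)) ↔ Q) ↔ (Q ∧ S) = T ↔ F = F

False.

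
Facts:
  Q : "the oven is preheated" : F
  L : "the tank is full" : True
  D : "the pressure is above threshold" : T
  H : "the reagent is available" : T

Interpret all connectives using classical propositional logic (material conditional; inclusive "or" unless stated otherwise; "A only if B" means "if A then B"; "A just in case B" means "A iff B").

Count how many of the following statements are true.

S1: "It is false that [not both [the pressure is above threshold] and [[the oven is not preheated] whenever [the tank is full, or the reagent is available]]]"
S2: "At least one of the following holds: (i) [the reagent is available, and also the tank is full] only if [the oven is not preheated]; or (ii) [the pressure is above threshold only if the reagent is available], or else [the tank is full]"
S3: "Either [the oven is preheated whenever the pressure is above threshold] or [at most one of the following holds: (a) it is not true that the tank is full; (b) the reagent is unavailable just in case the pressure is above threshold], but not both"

S1: Parsed as ~(D nand ((L | H) -> ~Q))

L | H = T | T = T
~Q = ~F = T
(L | H) -> ~Q = T -> T = T
D nand ((L | H) -> ~Q) = T nand T = F
~(D nand ((L | H) -> ~Q)) = ~F = T
Thus S1 is true.

S2: This is ((H & L) -> ~Q) | ((D -> H) | L).

H & L = T & T = T
~Q = ~F = T
(H & L) -> ~Q = T -> T = T
D -> H = T -> T = T
(D -> H) | L = T | T = T
((H & L) -> ~Q) | ((D -> H) | L) = T | T = T
So S2 is true.

S3: In symbols: (D -> Q) xor (~L nand (~H <-> D))

D -> Q = T -> F = F
~L = ~T = F
~H = ~T = F
~H <-> D = F <-> T = F
~L nand (~H <-> D) = F nand F = T
(D -> Q) xor (~L nand (~H <-> D)) = F xor T = T
Hence S3 is true.

3 of the 3 statements are true (S1, S2, S3).

3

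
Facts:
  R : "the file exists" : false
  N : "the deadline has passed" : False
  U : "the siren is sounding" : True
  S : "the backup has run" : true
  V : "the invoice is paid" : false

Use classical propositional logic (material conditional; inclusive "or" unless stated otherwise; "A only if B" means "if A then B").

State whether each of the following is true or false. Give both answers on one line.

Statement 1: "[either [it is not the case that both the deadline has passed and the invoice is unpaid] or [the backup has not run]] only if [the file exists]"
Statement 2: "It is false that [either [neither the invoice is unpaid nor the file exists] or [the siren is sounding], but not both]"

Statement 1 F; Statement 2 F

Statement 1: Formalization: ((N nand not V) or not S) -> R

not V = not False = True
N nand not V = False nand True = True
not S = not True = False
(N nand not V) or not S = True or False = True
((N nand not V) or not S) -> R = True -> False = False
Hence Statement 1 is false.

Statement 2: Formalization: not ((not V nor R) xor U)

not V = not False = True
not V nor R = True nor False = False
(not V nor R) xor U = False xor True = True
not ((not V nor R) xor U) = not True = False
Hence Statement 2 is false.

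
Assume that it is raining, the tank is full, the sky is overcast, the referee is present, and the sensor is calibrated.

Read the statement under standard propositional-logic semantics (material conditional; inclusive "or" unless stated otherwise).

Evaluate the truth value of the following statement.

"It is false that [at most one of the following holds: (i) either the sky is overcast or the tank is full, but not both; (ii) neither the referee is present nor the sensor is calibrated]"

false

Let W = "the sky is overcast" (T), L = "the tank is full" (T), M = "the referee is present" (T), G = "the sensor is calibrated" (T).
Parsed as ¬((W ⊕ L) ↑ (M ↓ G))

W ⊕ L = T ⊕ T = F
M ↓ G = T ↓ T = F
(W ⊕ L) ↑ (M ↓ G) = F ↑ F = T
¬((W ⊕ L) ↑ (M ↓ G)) = ¬T = F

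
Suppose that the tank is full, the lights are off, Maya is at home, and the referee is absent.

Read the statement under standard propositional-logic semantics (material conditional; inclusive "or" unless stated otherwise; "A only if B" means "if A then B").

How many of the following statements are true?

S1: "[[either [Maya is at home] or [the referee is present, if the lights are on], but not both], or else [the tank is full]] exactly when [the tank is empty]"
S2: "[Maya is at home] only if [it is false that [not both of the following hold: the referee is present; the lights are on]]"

Let K = "Maya is at home" (True), W = "the lights are on" (False), V = "the referee is present" (False), L = "the tank is full" (True).

S1: In symbols: ((K xor (W -> V)) or L) iff not L

W -> V = False -> False = True
K xor (W -> V) = True xor True = False
(K xor (W -> V)) or L = False or True = True
not L = not True = False
((K xor (W -> V)) or L) iff not L = True iff False = False
Thus S1 is false.

S2: This is K -> not (V nand W).

V nand W = False nand False = True
not (V nand W) = not True = False
K -> not (V nand W) = True -> False = False
So S2 is false.

0 of the 2 statements are true (none).

0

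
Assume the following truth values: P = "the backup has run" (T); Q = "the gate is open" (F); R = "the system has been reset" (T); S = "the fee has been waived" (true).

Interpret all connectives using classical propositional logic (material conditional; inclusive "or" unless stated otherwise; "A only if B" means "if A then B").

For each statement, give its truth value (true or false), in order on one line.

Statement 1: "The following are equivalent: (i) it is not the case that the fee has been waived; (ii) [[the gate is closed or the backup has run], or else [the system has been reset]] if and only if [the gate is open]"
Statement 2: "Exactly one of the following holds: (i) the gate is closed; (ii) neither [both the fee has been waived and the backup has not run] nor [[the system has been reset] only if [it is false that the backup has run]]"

Statement 1: In symbols: ~S <-> (((~Q | P) | R) <-> Q)

~S = ~T = F
~Q = ~F = T
~Q | P = T | T = T
(~Q | P) | R = T | T = T
((~Q | P) | R) <-> Q = T <-> F = F
~S <-> (((~Q | P) | R) <-> Q) = F <-> F = T
Thus Statement 1 is true.

Statement 2: Formalization: ~Q xor ((S & ~P) nor (R -> ~P))

~Q = ~F = T
~P = ~T = F
S & ~P = T & F = F
~P = ~T = F
R -> ~P = T -> F = F
(S & ~P) nor (R -> ~P) = F nor F = T
~Q xor ((S & ~P) nor (R -> ~P)) = T xor T = F
Hence Statement 2 is false.

Statement 1 True; Statement 2 False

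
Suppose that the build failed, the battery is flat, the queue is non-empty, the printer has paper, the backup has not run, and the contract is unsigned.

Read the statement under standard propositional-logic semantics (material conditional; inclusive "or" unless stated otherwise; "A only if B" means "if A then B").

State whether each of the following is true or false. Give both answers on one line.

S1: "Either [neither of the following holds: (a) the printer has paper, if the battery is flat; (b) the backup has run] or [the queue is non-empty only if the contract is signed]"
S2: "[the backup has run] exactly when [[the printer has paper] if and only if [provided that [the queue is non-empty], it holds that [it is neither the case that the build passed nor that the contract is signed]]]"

S1 F, S2 F

Let Q = "the battery is charged" (False), S = "the printer has paper" (True), U = "the backup has run" (False), R = "the queue is empty" (False), V = "the contract is signed" (False), P = "the build passed" (False).

S1: This is ((not Q -> S) nor U) or (not R -> V).

not Q = not False = True
not Q -> S = True -> True = True
(not Q -> S) nor U = True nor False = False
not R = not False = True
not R -> V = True -> False = False
((not Q -> S) nor U) or (not R -> V) = False or False = False
Thus S1 is false.

S2: Formalization: U iff (S iff (not R -> (P nor V)))

not R = not False = True
P nor V = False nor False = True
not R -> (P nor V) = True -> True = True
S iff (not R -> (P nor V)) = True iff True = True
U iff (S iff (not R -> (P nor V))) = False iff True = False
So S2 is false.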